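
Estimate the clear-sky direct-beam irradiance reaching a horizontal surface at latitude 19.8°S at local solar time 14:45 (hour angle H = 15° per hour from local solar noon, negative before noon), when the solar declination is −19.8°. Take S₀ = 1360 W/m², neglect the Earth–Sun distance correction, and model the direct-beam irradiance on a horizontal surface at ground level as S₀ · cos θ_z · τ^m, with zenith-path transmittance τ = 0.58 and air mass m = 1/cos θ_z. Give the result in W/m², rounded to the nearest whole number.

Hour angle H = 15° × (14.75 − 12) = 41.25°.
cos θ_z = sin φ sin δ + cos φ cos δ cos H = (-0.3387)(-0.3387) + (0.9409)(0.9409)(0.7518) = 0.7803.
Air mass m = 1/cos θ_z = 1/0.7803 = 1.282; τ^m = 0.58^1.282 = 0.4974.
Surface direct beam = 1360 × 0.7803 × 0.4974 = 527.84 W/m².

528 W/m²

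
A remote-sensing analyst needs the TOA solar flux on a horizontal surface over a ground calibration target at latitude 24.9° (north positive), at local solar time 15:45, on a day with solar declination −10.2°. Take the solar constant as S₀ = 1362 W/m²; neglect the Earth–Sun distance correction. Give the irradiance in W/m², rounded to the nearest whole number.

574 W/m²

Hour angle H = 15° × (15.75 − 12) = 56.25°.
cos θ_z = sin φ sin δ + cos φ cos δ cos H = (0.4210)(-0.1771) + (0.9070)(0.9842)(0.5556) = 0.4214.
Top-of-atmosphere irradiance = S₀ cos θ_z = 1362 × 0.4214 = 573.95 W/m².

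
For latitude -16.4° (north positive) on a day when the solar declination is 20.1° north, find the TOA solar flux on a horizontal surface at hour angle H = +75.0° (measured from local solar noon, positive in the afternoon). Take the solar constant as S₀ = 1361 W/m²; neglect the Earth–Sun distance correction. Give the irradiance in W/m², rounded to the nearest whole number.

185 W/m²

With φ = -16.4°, δ = 20.1°, H = 75.00°: sin φ sin δ = -0.0970, cos φ cos δ cos H = 0.2332, so cos θ_z = 0.1362.
Top-of-atmosphere irradiance = S₀ cos θ_z = 1361 × 0.1362 = 185.37 W/m².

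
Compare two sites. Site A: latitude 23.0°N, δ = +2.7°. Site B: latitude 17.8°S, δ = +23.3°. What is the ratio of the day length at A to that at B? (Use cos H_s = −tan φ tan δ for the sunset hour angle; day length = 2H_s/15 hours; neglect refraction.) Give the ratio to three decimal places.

1.111

A: H_s = arccos(−tan 23.0° · tan 2.7°) = 91.15°, so 2H_s/15 = 12.1533 h.
B: H_s = arccos(−tan -17.8° · tan 23.3°) = 82.05°, so 2H_s/15 = 10.9400 h.
Ratio A/B = 12.1533 / 10.9400 = 1.1109.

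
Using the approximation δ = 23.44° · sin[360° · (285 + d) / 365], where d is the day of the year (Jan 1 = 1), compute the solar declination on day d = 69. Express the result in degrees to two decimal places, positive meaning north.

360 × (285 + 69) / 365 = 349.151°; sin(349.151°) = -0.1882.
δ = 23.44 × -0.1882 = -4.411° ≈ -4.41°.

-4.41°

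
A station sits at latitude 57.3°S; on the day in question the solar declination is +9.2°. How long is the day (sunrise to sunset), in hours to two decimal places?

10.05 hours

The sunset hour angle satisfies cos H_s = −tan φ tan δ = 0.2523, giving H_s = 75.39°.
Day length = 2 H_s / 15° h⁻¹ = 150.78° / 15 = 10.052 h.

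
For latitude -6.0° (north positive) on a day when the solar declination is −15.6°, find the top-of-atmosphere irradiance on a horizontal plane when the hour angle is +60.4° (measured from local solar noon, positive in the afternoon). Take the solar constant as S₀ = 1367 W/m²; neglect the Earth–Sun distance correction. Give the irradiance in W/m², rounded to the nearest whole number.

With φ = -6.0°, δ = -15.6°, H = 60.40°: sin φ sin δ = 0.0281, cos φ cos δ cos H = 0.4731, so cos θ_z = 0.5012.
Top-of-atmosphere irradiance = S₀ cos θ_z = 1367 × 0.5012 = 685.14 W/m².

685 W/m²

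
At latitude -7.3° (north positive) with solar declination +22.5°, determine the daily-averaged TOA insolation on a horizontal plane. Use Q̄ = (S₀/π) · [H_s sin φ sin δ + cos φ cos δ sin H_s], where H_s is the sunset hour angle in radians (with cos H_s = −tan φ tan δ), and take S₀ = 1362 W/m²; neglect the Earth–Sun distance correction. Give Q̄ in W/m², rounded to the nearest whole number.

365 W/m²

cos H_s = −tan(-7.3°) · tan(22.5°) = 0.0531, so H_s = arccos(0.0531) = 86.96°. In radians, H_s = 1.5177.
H_s sin φ sin δ = 1.5177 × -0.1271 × 0.3827 = -0.0738.
cos φ cos δ sin H_s = 0.9919 × 0.9239 × 0.9986 = 0.9151.
Q̄ = (1362/π) × (-0.0738 + 0.9151) = 433.54 × 0.8413 = 364.74 W/m².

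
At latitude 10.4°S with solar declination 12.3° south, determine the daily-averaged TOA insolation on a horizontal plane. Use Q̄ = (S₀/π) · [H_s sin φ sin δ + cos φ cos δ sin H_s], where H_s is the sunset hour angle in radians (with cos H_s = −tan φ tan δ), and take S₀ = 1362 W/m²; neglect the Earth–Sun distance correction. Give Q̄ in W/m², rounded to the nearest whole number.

The sunset hour angle satisfies cos H_s = −tan φ tan δ = -0.0400, giving H_s = 92.29°. In radians, H_s = 1.6108.
H_s sin φ sin δ = 1.6108 × -0.1805 × -0.2130 = 0.0619.
cos φ cos δ sin H_s = 0.9836 × 0.9770 × 0.9992 = 0.9602.
Q̄ = (1362/π) × (0.0619 + 0.9602) = 433.54 × 1.0221 = 443.12 W/m².

443 W/m²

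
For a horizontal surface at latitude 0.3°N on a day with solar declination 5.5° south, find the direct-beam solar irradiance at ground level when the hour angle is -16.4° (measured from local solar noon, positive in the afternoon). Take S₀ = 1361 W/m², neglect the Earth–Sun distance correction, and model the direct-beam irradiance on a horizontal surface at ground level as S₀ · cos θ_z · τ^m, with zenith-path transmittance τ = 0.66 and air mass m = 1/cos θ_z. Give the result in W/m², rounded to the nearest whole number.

840 W/m²

With φ = 0.3°, δ = -5.5°, H = -16.40°: sin φ sin δ = -0.0005, cos φ cos δ cos H = 0.9549, so cos θ_z = 0.9544.
Air mass m = 1/cos θ_z = 1/0.9544 = 1.048; τ^m = 0.66^1.048 = 0.6470.
Surface direct beam = 1361 × 0.9544 × 0.6470 = 840.41 W/m².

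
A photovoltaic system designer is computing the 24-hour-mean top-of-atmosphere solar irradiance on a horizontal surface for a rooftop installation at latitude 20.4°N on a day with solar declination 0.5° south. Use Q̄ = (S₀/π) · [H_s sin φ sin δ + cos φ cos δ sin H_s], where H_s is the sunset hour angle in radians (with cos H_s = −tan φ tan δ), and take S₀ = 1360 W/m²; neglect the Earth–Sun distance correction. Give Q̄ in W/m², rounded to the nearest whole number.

The sunset hour angle satisfies cos H_s = −tan φ tan δ = 0.0032, giving H_s = 89.82°. In radians, H_s = 1.5677.
H_s sin φ sin δ = 1.5677 × 0.3486 × -0.0087 = -0.0048.
cos φ cos δ sin H_s = 0.9373 × 1.0000 × 1.0000 = 0.9373.
Q̄ = (1360/π) × (-0.0048 + 0.9373) = 432.90 × 0.9325 = 403.68 W/m².

404 W/m²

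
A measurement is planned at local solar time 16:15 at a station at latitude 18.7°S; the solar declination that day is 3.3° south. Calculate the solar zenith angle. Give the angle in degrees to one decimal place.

64.1°

Hour angle H = 15° × (16.25 − 12) = 63.75°.
cos θ_z = sin φ sin δ + cos φ cos δ cos H = (-0.3206)(-0.0576) + (0.9472)(0.9983)(0.4423) = 0.4367.
θ_z = arccos(0.4367) = 64.11°.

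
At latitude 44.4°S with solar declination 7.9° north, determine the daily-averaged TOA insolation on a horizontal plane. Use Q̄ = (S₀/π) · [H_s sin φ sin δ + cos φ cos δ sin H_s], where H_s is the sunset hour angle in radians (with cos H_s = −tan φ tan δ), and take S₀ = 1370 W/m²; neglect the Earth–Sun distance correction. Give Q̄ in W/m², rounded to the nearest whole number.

The sunset hour angle satisfies cos H_s = −tan φ tan δ = 0.1359, giving H_s = 82.19°. In radians, H_s = 1.4345.
H_s sin φ sin δ = 1.4345 × -0.6997 × 0.1374 = -0.1379.
cos φ cos δ sin H_s = 0.7145 × 0.9905 × 0.9907 = 0.7011.
Q̄ = (1370/π) × (-0.1379 + 0.7011) = 436.08 × 0.5632 = 245.60 W/m².

246 W/m²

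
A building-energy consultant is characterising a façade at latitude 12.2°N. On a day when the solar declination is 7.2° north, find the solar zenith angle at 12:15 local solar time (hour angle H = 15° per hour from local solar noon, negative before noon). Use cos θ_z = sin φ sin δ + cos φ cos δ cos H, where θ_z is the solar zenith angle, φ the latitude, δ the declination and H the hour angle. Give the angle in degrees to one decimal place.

Hour angle H = 15° × (12.25 − 12) = 3.75°.
With φ = 12.2°, δ = 7.2°, H = 3.75°: sin φ sin δ = 0.0265, cos φ cos δ cos H = 0.9676, so cos θ_z = 0.9941.
θ_z = arccos(0.9941) = 6.23°.

6.2°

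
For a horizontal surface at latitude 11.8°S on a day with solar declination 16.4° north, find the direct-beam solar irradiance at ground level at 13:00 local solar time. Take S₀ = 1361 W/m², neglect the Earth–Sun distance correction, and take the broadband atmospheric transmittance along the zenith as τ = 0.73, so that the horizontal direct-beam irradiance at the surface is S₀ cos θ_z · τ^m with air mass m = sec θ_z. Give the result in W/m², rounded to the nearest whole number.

Hour angle H = 15° × (13 − 12) = 15.00°.
cos θ_z = sin(-11.8°) sin(16.4°) + cos(-11.8°) cos(16.4°) cos(15.00°) = -0.0577 + 0.9070 = 0.8493.
Air mass m = 1/cos θ_z = 1/0.8493 = 1.177; τ^m = 0.73^1.177 = 0.6904.
Surface direct beam = 1361 × 0.8493 × 0.6904 = 798.03 W/m².

798 W/m²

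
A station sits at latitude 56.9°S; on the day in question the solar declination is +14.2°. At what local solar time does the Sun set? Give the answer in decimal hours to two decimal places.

The sunset hour angle satisfies cos H_s = −tan φ tan δ = 0.3882, giving H_s = 67.16°.
Sunset is at 12 + H_s/15 = 12 + 4.477 = 16.477 h local solar time.

16.48 h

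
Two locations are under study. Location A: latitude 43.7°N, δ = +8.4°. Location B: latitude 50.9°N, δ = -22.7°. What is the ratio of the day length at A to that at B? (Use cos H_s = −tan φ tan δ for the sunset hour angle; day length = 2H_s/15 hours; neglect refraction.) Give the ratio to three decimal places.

1.662

A: H_s = arccos(−tan 43.7° · tan 8.4°) = 98.11°, so 2H_s/15 = 13.0813 h.
B: H_s = arccos(−tan 50.9° · tan -22.7°) = 59.02°, so 2H_s/15 = 7.8693 h.
Ratio A/B = 13.0813 / 7.8693 = 1.6623.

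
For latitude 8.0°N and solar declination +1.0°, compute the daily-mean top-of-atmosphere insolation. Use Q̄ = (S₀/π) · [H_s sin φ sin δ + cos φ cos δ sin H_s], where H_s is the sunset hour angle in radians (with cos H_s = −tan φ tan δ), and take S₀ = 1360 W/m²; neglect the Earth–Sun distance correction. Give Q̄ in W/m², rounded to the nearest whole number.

430 W/m²

−tan φ tan δ = −(0.1405)(0.0175) = -0.0025; H_s = arccos(-0.0025) = 90.14°. In radians, H_s = 1.5732.
H_s sin φ sin δ = 1.5732 × 0.1392 × 0.0175 = 0.0038.
cos φ cos δ sin H_s = 0.9903 × 0.9998 × 1.0000 = 0.9901.
Q̄ = (1360/π) × (0.0038 + 0.9901) = 432.90 × 0.9939 = 430.26 W/m².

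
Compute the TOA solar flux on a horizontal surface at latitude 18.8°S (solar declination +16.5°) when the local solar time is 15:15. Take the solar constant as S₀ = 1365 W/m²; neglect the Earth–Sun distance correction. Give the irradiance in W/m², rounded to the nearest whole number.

692 W/m²

Hour angle H = 15° × (15.25 − 12) = 48.75°.
cos θ_z = sin φ sin δ + cos φ cos δ cos H = (-0.3223)(0.2840) + (0.9466)(0.9588)(0.6593) = 0.5068.
Top-of-atmosphere irradiance = S₀ cos θ_z = 1365 × 0.5068 = 691.78 W/m².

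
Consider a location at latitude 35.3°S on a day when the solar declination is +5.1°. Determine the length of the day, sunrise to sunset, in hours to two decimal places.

The sunset hour angle satisfies cos H_s = −tan φ tan δ = 0.0632, giving H_s = 86.38°.
Day length = 2 H_s / 15° h⁻¹ = 172.76° / 15 = 11.517 h.

11.52 hours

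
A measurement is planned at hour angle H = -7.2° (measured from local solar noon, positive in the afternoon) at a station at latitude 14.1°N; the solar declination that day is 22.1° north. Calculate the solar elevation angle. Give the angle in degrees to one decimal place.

cos θ_z = sin(14.1°) sin(22.1°) + cos(14.1°) cos(22.1°) cos(-7.20°) = 0.0917 + 0.8915 = 0.9832.
θ_z = arccos(0.9832) = 10.52°, so the elevation is 90° − 10.52° = 79.48°.

79.5°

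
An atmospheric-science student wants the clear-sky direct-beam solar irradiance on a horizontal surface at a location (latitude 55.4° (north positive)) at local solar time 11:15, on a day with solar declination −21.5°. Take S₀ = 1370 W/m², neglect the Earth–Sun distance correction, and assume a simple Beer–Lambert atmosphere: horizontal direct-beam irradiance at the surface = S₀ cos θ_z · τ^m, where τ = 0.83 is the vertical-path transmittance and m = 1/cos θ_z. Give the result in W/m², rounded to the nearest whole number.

125 W/m²

Hour angle H = 15° × (11.25 − 12) = -11.25°.
cos θ_z = sin(55.4°) sin(-21.5°) + cos(55.4°) cos(-21.5°) cos(-11.25°) = -0.3017 + 0.5182 = 0.2165.
Air mass m = 1/cos θ_z = 1/0.2165 = 4.619; τ^m = 0.83^4.619 = 0.4229.
Surface direct beam = 1370 × 0.2165 × 0.4229 = 125.43 W/m².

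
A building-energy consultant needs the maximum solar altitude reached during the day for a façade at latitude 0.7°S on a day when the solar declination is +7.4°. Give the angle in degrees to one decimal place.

At local solar noon the hour angle is zero, so the elevation is 90° − |φ − δ| = 90° − |-0.7° − (7.4°)| = 90° − 8.1° = 81.9°.

81.9°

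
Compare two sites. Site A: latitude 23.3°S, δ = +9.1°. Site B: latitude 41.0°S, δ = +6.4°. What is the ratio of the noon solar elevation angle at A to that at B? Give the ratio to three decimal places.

1.352

A: 90° − |-23.3 − (9.1)| = 57.60°.
B: 90° − |-41.0 − (6.4)| = 42.60°.
Ratio A/B = 57.6000 / 42.6000 = 1.3521.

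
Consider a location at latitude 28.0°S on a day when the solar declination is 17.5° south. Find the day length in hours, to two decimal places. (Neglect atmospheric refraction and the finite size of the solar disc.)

The sunset hour angle satisfies cos H_s = −tan φ tan δ = -0.1676, giving H_s = 99.65°.
Day length = 2 H_s / 15° h⁻¹ = 199.30° / 15 = 13.287 h.

13.29 hours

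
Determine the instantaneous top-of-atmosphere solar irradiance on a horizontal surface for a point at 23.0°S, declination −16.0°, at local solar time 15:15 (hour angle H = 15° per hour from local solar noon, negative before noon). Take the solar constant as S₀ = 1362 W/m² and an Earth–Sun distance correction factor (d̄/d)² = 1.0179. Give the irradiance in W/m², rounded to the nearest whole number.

958 W/m²

Hour angle H = 15° × (15.25 − 12) = 48.75°.
cos θ_z = sin(-23.0°) sin(-16.0°) + cos(-23.0°) cos(-16.0°) cos(48.75°) = 0.1077 + 0.5834 = 0.6911.
Top-of-atmosphere irradiance = S₀ (d̄/d)² cos θ_z = 1362 × 1.0179 × 0.6911 = 958.13 W/m².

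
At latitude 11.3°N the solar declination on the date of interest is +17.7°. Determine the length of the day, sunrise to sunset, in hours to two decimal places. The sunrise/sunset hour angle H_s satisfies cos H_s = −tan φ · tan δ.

12.49 hours

The sunset hour angle satisfies cos H_s = −tan φ tan δ = -0.0638, giving H_s = 93.66°.
Day length = 2 H_s / 15° h⁻¹ = 187.32° / 15 = 12.488 h.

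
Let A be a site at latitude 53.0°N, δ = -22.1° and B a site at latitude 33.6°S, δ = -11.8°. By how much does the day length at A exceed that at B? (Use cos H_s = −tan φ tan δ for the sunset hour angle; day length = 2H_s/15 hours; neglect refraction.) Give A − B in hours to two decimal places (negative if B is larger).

-5.41 h

A: H_s = arccos(−tan 53.0° · tan -22.1°) = 57.39°, so 2H_s/15 = 7.6520 h.
B: H_s = arccos(−tan -33.6° · tan -11.8°) = 97.98°, so 2H_s/15 = 13.0640 h.
A − B = 7.6520 − 13.0640 = -5.4120 h.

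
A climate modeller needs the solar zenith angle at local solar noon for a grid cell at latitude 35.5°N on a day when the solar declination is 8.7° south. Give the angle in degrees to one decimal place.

44.2°

At local solar noon the hour angle is zero, so the zenith angle is |φ − δ| = |35.5° − (-8.7°)| = 44.2°.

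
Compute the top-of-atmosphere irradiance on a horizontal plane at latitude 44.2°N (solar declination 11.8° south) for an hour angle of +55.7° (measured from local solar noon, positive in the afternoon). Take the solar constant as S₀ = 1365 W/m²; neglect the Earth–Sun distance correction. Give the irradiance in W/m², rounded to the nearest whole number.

cos θ_z = sin(44.2°) sin(-11.8°) + cos(44.2°) cos(-11.8°) cos(55.70°) = -0.1426 + 0.3955 = 0.2529.
Top-of-atmosphere irradiance = S₀ cos θ_z = 1365 × 0.2529 = 345.21 W/m².

345 W/m²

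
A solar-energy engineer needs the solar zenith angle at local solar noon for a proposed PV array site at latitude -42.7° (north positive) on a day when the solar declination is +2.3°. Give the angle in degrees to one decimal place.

At local solar noon the hour angle is zero, so the zenith angle is |φ − δ| = |-42.7° − (2.3°)| = 45.0°.

45.0°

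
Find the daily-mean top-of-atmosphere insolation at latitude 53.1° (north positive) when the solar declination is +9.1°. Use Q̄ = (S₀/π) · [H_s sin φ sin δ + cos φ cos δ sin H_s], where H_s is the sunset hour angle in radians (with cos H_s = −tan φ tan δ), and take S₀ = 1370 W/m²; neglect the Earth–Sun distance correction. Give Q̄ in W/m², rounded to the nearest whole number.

cos H_s = −tan(53.1°) · tan(9.1°) = -0.2133, so H_s = arccos(-0.2133) = 102.32°. In radians, H_s = 1.7858.
H_s sin φ sin δ = 1.7858 × 0.7997 × 0.1582 = 0.2259.
cos φ cos δ sin H_s = 0.6004 × 0.9874 × 0.9770 = 0.5792.
Q̄ = (1370/π) × (0.2259 + 0.5792) = 436.08 × 0.8051 = 351.09 W/m².

351 W/m²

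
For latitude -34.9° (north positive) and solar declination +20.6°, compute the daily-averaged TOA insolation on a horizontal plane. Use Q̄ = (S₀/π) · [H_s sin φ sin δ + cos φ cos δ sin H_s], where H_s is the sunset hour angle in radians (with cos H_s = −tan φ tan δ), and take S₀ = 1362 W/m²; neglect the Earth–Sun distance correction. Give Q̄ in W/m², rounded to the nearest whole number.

207 W/m²

cos H_s = −tan(-34.9°) · tan(20.6°) = 0.2622, so H_s = arccos(0.2622) = 74.80°. In radians, H_s = 1.3055.
H_s sin φ sin δ = 1.3055 × -0.5721 × 0.3518 = -0.2628.
cos φ cos δ sin H_s = 0.8202 × 0.9361 × 0.9650 = 0.7409.
Q̄ = (1362/π) × (-0.2628 + 0.7409) = 433.54 × 0.4781 = 207.28 W/m².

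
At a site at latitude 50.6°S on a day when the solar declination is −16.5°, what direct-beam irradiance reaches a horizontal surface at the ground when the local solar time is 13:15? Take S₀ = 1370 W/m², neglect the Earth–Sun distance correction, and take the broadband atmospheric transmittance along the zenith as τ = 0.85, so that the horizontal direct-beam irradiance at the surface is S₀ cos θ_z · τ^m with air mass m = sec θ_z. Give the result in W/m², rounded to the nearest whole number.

Hour angle H = 15° × (13.25 − 12) = 18.75°.
With φ = -50.6°, δ = -16.5°, H = 18.75°: sin φ sin δ = 0.2195, cos φ cos δ cos H = 0.5763, so cos θ_z = 0.7958.
Air mass m = 1/cos θ_z = 1/0.7958 = 1.257; τ^m = 0.85^1.257 = 0.8152.
Surface direct beam = 1370 × 0.7958 × 0.8152 = 888.77 W/m².

889 W/m²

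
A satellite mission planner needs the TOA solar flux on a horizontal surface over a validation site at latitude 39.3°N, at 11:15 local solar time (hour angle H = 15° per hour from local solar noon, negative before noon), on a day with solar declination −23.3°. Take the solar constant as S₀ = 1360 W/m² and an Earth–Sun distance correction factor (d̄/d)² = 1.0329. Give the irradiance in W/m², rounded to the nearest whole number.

627 W/m²

Hour angle H = 15° × (11.25 − 12) = -11.25°.
cos θ_z = sin(39.3°) sin(-23.3°) + cos(39.3°) cos(-23.3°) cos(-11.25°) = -0.2505 + 0.6971 = 0.4466.
Top-of-atmosphere irradiance = S₀ (d̄/d)² cos θ_z = 1360 × 1.0329 × 0.4466 = 627.36 W/m².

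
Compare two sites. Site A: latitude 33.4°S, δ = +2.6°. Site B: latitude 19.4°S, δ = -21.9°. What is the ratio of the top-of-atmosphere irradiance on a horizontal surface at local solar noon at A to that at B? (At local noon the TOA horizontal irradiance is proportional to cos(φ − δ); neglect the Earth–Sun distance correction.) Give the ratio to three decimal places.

A: cos θ_z = cos(-33.4° − (2.6°)) = 0.8090.
B: cos θ_z = cos(-19.4° − (-21.9°)) = 0.9990.
Ratio A/B = 0.8090 / 0.9990 = 0.8098.

0.810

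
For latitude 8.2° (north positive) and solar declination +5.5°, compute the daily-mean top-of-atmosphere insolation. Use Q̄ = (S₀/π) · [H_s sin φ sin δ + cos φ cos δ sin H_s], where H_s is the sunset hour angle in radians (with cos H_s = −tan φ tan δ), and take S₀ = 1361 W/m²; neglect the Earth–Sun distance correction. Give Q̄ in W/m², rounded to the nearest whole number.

The sunset hour angle satisfies cos H_s = −tan φ tan δ = -0.0139, giving H_s = 90.80°. In radians, H_s = 1.5848.
H_s sin φ sin δ = 1.5848 × 0.1426 × 0.0958 = 0.0217.
cos φ cos δ sin H_s = 0.9898 × 0.9954 × 0.9999 = 0.9851.
Q̄ = (1361/π) × (0.0217 + 0.9851) = 433.22 × 1.0068 = 436.17 W/m².

436 W/m²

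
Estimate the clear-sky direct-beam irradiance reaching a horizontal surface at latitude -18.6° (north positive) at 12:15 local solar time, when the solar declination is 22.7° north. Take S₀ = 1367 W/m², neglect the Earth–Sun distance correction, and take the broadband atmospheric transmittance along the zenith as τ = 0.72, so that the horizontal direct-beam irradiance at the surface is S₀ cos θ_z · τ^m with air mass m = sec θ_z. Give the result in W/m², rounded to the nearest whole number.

661 W/m²

Hour angle H = 15° × (12.25 − 12) = 3.75°.
cos θ_z = sin φ sin δ + cos φ cos δ cos H = (-0.3190)(0.3859) + (0.9478)(0.9225)(0.9979) = 0.7494.
Air mass m = 1/cos θ_z = 1/0.7494 = 1.334; τ^m = 0.72^1.334 = 0.6452.
Surface direct beam = 1367 × 0.7494 × 0.6452 = 660.96 W/m².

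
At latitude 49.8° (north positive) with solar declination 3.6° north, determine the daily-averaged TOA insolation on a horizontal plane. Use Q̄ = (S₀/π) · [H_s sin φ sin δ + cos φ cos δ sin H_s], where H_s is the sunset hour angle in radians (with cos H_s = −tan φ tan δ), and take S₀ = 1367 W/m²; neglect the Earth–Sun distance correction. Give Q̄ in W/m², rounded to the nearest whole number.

cos H_s = −tan(49.8°) · tan(3.6°) = -0.0744, so H_s = arccos(-0.0744) = 94.27°. In radians, H_s = 1.6453.
H_s sin φ sin δ = 1.6453 × 0.7638 × 0.0628 = 0.0789.
cos φ cos δ sin H_s = 0.6455 × 0.9980 × 0.9972 = 0.6424.
Q̄ = (1367/π) × (0.0789 + 0.6424) = 435.13 × 0.7213 = 313.86 W/m².

314 W/m²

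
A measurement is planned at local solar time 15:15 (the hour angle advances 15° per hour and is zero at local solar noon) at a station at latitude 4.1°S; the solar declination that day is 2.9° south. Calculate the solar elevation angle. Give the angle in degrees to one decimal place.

41.3°

Hour angle H = 15° × (15.25 − 12) = 48.75°.
cos θ_z = sin(-4.1°) sin(-2.9°) + cos(-4.1°) cos(-2.9°) cos(48.75°) = 0.0036 + 0.6568 = 0.6604.
θ_z = arccos(0.6604) = 48.67°, so the elevation is 90° − 48.67° = 41.33°.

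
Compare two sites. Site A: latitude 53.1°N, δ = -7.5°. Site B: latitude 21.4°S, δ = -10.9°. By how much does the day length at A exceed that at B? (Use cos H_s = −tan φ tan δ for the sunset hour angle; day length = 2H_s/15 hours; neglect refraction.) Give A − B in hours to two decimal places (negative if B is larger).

-1.92 h

A: H_s = arccos(−tan 53.1° · tan -7.5°) = 79.90°, so 2H_s/15 = 10.6533 h.
B: H_s = arccos(−tan -21.4° · tan -10.9°) = 94.33°, so 2H_s/15 = 12.5773 h.
A − B = 10.6533 − 12.5773 = -1.9240 h.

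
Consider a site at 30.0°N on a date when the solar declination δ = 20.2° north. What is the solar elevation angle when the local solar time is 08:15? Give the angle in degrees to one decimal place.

38.6°

Hour angle H = 15° × (8.25 − 12) = -56.25°.
cos θ_z = sin(30.0°) sin(20.2°) + cos(30.0°) cos(20.2°) cos(-56.25°) = 0.1726 + 0.4515 = 0.6241.
θ_z = arccos(0.6241) = 51.38°, so the elevation is 90° − 51.38° = 38.62°.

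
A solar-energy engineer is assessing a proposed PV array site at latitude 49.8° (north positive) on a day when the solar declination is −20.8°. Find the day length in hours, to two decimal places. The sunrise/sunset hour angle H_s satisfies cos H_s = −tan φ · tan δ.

−tan φ tan δ = −(1.1833)(-0.3799) = 0.4495; H_s = arccos(0.4495) = 63.29°.
Day length = 2 H_s / 15° h⁻¹ = 126.58° / 15 = 8.439 h.

8.44 hours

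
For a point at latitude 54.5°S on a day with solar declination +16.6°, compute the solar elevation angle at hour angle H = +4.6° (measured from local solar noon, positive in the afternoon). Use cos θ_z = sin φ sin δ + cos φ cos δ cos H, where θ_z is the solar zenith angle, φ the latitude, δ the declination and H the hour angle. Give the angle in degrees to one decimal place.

18.8°

cos θ_z = sin(-54.5°) sin(16.6°) + cos(-54.5°) cos(16.6°) cos(4.60°) = -0.2326 + 0.5547 = 0.3221.
θ_z = arccos(0.3221) = 71.21°, so the elevation is 90° − 71.21° = 18.79°.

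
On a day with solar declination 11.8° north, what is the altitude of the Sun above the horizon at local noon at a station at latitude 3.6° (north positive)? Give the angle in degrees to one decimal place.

81.8°

At local solar noon the hour angle is zero, so the elevation is 90° − |φ − δ| = 90° − |3.6° − (11.8°)| = 90° − 8.2° = 81.8°.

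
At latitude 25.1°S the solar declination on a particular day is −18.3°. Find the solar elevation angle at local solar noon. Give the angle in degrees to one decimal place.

At local solar noon the hour angle is zero, so the elevation is 90° − |φ − δ| = 90° − |-25.1° − (-18.3°)| = 90° − 6.8° = 83.2°.

83.2°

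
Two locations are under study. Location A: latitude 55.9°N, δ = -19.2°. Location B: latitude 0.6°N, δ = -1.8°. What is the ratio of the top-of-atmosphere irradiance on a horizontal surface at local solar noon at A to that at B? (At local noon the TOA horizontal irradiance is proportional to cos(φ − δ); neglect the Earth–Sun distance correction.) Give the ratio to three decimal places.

0.257

A: cos θ_z = cos(55.9° − (-19.2°)) = 0.2571.
B: cos θ_z = cos(0.6° − (-1.8°)) = 0.9991.
Ratio A/B = 0.2571 / 0.9991 = 0.2573.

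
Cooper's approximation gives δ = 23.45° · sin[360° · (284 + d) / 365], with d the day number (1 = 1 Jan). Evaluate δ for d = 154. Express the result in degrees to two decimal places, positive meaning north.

360 × (284 + 154) / 365 = 432.000°; sin(432.000°) = 0.9511.
δ = 23.45 × 0.9511 = 22.303° ≈ +22.30°.

+22.30°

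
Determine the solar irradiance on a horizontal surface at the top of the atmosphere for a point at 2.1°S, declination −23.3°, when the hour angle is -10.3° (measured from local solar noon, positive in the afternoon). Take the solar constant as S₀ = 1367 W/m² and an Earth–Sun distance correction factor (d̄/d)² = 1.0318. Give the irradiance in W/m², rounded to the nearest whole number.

1294 W/m²

cos θ_z = sin(-2.1°) sin(-23.3°) + cos(-2.1°) cos(-23.3°) cos(-10.30°) = 0.0145 + 0.9030 = 0.9175.
Top-of-atmosphere irradiance = S₀ (d̄/d)² cos θ_z = 1367 × 1.0318 × 0.9175 = 1294.11 W/m².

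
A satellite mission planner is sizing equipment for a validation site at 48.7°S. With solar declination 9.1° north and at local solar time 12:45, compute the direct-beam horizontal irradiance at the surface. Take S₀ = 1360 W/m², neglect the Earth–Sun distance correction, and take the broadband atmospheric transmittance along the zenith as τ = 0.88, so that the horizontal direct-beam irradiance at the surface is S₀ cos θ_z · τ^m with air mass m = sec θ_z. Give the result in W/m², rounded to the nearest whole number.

554 W/m²

Hour angle H = 15° × (12.75 − 12) = 11.25°.
cos θ_z = sin(-48.7°) sin(9.1°) + cos(-48.7°) cos(9.1°) cos(11.25°) = -0.1188 + 0.6392 = 0.5204.
Air mass m = 1/cos θ_z = 1/0.5204 = 1.922; τ^m = 0.88^1.922 = 0.7822.
Surface direct beam = 1360 × 0.5204 × 0.7822 = 553.60 W/m².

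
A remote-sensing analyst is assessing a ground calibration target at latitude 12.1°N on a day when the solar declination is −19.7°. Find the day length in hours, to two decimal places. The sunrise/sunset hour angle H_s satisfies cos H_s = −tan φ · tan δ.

−tan φ tan δ = −(0.2144)(-0.3581) = 0.0768; H_s = arccos(0.0768) = 85.60°.
Day length = 2 H_s / 15° h⁻¹ = 171.20° / 15 = 11.413 h.

11.41 hours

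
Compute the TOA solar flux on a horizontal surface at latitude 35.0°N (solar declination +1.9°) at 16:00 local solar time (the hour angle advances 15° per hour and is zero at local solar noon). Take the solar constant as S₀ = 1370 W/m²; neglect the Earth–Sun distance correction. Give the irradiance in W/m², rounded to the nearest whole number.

Hour angle H = 15° × (16 − 12) = 60.00°.
cos θ_z = sin φ sin δ + cos φ cos δ cos H = (0.5736)(0.0332) + (0.8192)(0.9995)(0.5000) = 0.4284.
Top-of-atmosphere irradiance = S₀ cos θ_z = 1370 × 0.4284 = 586.91 W/m².

587 W/m²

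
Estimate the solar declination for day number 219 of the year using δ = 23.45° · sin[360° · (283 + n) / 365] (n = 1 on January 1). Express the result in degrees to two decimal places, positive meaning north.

360 × (283 + 219) / 365 = 495.123°; sin(495.123°) = 0.7056.
δ = 23.45 × 0.7056 = 16.546° ≈ +16.55°.

+16.55°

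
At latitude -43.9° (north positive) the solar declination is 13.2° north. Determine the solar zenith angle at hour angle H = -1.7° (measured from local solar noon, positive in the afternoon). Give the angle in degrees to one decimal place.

57.1°

With φ = -43.9°, δ = 13.2°, H = -1.70°: sin φ sin δ = -0.1583, cos φ cos δ cos H = 0.7012, so cos θ_z = 0.5429.
θ_z = arccos(0.5429) = 57.12°.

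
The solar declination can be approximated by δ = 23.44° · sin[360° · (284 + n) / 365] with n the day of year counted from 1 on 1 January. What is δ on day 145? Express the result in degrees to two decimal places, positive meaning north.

+20.91°

360 × (284 + 145) / 365 = 423.123°; sin(423.123°) = 0.8920.
δ = 23.44 × 0.8920 = 20.908° ≈ +20.91°.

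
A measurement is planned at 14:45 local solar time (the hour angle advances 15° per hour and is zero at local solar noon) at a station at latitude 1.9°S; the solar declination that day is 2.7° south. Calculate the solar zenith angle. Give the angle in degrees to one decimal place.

41.2°

Hour angle H = 15° × (14.75 − 12) = 41.25°.
cos θ_z = sin(-1.9°) sin(-2.7°) + cos(-1.9°) cos(-2.7°) cos(41.25°) = 0.0016 + 0.7506 = 0.7522.
θ_z = arccos(0.7522) = 41.22°.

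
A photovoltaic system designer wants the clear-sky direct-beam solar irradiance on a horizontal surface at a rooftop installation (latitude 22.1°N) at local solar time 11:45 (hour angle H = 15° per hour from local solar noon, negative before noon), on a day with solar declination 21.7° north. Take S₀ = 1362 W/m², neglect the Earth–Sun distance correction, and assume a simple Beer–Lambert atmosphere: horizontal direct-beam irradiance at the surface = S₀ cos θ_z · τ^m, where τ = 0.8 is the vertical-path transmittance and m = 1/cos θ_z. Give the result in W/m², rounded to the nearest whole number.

1087 W/m²

Hour angle H = 15° × (11.75 − 12) = -3.75°.
With φ = 22.1°, δ = 21.7°, H = -3.75°: sin φ sin δ = 0.1391, cos φ cos δ cos H = 0.8590, so cos θ_z = 0.9981.
Air mass m = 1/cos θ_z = 1/0.9981 = 1.002; τ^m = 0.8^1.002 = 0.7996.
Surface direct beam = 1362 × 0.9981 × 0.7996 = 1086.99 W/m².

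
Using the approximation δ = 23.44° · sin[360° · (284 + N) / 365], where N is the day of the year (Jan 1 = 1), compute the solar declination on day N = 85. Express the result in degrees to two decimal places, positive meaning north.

+1.61°

360 × (284 + 85) / 365 = 363.945°; sin(363.945°) = 0.0688.
δ = 23.44 × 0.0688 = 1.613° ≈ +1.61°.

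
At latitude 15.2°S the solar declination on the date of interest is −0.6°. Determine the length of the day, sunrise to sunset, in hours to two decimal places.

12.02 hours

−tan φ tan δ = −(-0.2717)(-0.0105) = -0.0029; H_s = arccos(-0.0029) = 90.17°.
Day length = 2 H_s / 15° h⁻¹ = 180.34° / 15 = 12.023 h.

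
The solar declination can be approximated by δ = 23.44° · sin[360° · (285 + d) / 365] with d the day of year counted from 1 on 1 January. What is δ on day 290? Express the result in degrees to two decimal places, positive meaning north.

-10.69°

360 × (285 + 290) / 365 = 567.123°; sin(567.123°) = -0.4559.
δ = 23.44 × -0.4559 = -10.686° ≈ -10.69°.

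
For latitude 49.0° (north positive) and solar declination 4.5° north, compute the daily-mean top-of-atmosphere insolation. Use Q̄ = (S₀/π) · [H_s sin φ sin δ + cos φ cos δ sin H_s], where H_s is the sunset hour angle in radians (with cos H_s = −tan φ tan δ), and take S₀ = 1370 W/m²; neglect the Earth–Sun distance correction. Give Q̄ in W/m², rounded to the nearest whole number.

327 W/m²

cos H_s = −tan(49.0°) · tan(4.5°) = -0.0905, so H_s = arccos(-0.0905) = 95.19°. In radians, H_s = 1.6614.
H_s sin φ sin δ = 1.6614 × 0.7547 × 0.0785 = 0.0984.
cos φ cos δ sin H_s = 0.6561 × 0.9969 × 0.9959 = 0.6514.
Q̄ = (1370/π) × (0.0984 + 0.6514) = 436.08 × 0.7498 = 326.97 W/m².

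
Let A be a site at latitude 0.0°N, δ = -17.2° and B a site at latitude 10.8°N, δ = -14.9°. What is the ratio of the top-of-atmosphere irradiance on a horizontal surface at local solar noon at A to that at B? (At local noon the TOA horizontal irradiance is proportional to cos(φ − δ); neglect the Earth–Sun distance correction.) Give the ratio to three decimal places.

1.060

A: cos θ_z = cos(0.0° − (-17.2°)) = 0.9553.
B: cos θ_z = cos(10.8° − (-14.9°)) = 0.9011.
Ratio A/B = 0.9553 / 0.9011 = 1.0601.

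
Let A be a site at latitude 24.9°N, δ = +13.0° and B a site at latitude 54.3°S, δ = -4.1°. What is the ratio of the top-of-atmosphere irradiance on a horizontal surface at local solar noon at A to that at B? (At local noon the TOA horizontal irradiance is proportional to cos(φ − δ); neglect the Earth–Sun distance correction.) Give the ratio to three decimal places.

1.529

A: cos θ_z = cos(24.9° − (13.0°)) = 0.9785.
B: cos θ_z = cos(-54.3° − (-4.1°)) = 0.6401.
Ratio A/B = 0.9785 / 0.6401 = 1.5287.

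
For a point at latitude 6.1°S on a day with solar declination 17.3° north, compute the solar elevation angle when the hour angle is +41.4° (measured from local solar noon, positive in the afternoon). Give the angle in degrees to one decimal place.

42.9°

With φ = -6.1°, δ = 17.3°, H = 41.40°: sin φ sin δ = -0.0316, cos φ cos δ cos H = 0.7121, so cos θ_z = 0.6805.
θ_z = arccos(0.6805) = 47.12°, so the elevation is 90° − 47.12° = 42.88°.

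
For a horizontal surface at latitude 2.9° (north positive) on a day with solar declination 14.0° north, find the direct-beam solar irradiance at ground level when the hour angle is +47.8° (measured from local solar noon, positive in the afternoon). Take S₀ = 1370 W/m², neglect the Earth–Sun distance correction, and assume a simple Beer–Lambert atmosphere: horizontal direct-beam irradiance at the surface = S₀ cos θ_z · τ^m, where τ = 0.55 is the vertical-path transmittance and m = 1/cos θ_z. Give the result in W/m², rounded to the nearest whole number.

369 W/m²

With φ = 2.9°, δ = 14.0°, H = 47.80°: sin φ sin δ = 0.0122, cos φ cos δ cos H = 0.6509, so cos θ_z = 0.6631.
Air mass m = 1/cos θ_z = 1/0.6631 = 1.508; τ^m = 0.55^1.508 = 0.4059.
Surface direct beam = 1370 × 0.6631 × 0.4059 = 368.74 W/m².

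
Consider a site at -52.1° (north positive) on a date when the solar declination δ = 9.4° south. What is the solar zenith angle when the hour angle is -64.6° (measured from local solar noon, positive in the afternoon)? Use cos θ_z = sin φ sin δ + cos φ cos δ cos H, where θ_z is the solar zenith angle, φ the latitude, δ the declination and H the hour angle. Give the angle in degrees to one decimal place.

67.1°

With φ = -52.1°, δ = -9.4°, H = -64.60°: sin φ sin δ = 0.1289, cos φ cos δ cos H = 0.2600, so cos θ_z = 0.3889.
θ_z = arccos(0.3889) = 67.11°.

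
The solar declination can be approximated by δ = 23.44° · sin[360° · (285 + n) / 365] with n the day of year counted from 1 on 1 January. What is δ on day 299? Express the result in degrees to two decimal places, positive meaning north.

360 × (285 + 299) / 365 = 576.000°; sin(576.000°) = -0.5878.
δ = 23.44 × -0.5878 = -13.778° ≈ -13.78°.

-13.78°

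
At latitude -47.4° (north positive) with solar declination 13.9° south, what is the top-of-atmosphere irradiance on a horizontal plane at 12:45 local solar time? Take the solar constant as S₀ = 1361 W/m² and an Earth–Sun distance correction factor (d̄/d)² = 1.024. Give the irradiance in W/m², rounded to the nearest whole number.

1145 W/m²

Hour angle H = 15° × (12.75 − 12) = 11.25°.
cos θ_z = sin φ sin δ + cos φ cos δ cos H = (-0.7361)(-0.2402) + (0.6769)(0.9707)(0.9808) = 0.8213.
Top-of-atmosphere irradiance = S₀ (d̄/d)² cos θ_z = 1361 × 1.024 × 0.8213 = 1144.62 W/m².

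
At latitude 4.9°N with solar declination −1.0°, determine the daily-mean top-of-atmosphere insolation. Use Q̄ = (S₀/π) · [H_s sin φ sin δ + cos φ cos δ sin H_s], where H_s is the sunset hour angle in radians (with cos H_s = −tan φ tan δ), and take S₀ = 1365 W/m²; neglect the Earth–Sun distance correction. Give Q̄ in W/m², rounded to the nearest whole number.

−tan φ tan δ = −(0.0857)(-0.0175) = 0.0015; H_s = arccos(0.0015) = 89.91°. In radians, H_s = 1.5692.
H_s sin φ sin δ = 1.5692 × 0.0854 × -0.0175 = -0.0023.
cos φ cos δ sin H_s = 0.9963 × 0.9998 × 1.0000 = 0.9961.
Q̄ = (1365/π) × (-0.0023 + 0.9961) = 434.49 × 0.9938 = 431.80 W/m².

432 W/m²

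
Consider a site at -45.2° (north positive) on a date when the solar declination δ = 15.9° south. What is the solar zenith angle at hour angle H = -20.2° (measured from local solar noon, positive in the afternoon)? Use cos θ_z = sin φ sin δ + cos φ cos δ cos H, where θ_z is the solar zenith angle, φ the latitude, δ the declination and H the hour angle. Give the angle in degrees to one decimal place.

cos θ_z = sin(-45.2°) sin(-15.9°) + cos(-45.2°) cos(-15.9°) cos(-20.20°) = 0.1944 + 0.6360 = 0.8304.
θ_z = arccos(0.8304) = 33.86°.

33.9°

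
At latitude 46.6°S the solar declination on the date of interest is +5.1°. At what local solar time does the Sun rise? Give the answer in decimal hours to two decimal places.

cos H_s = −tan(-46.6°) · tan(5.1°) = 0.0944, so H_s = arccos(0.0944) = 84.58°.
Sunrise is at 12 − H_s/15 = 12 − 5.639 = 6.361 h local solar time.

6.36 h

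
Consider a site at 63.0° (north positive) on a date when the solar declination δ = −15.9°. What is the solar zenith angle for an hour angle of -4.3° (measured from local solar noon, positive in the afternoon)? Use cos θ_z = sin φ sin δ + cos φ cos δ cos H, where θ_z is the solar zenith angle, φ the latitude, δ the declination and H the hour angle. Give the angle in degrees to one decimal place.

With φ = 63.0°, δ = -15.9°, H = -4.30°: sin φ sin δ = -0.2441, cos φ cos δ cos H = 0.4354, so cos θ_z = 0.1913.
θ_z = arccos(0.1913) = 78.97°.

79.0°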